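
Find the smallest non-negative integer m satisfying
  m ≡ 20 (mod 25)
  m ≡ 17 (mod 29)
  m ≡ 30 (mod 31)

7470

From m ≡ 20 (mod 25) write m = 20 + 25t. Substituting into m ≡ 17 (mod 29) gives 25t ≡ 26 (mod 29), and since 25⁻¹ ≡ 7 (mod 29), t ≡ 8. Hence m ≡ 20 + 25·8 = 220 (mod 725).
From m ≡ 220 (mod 725) write m = 220 + 725t. Substituting into m ≡ 30 (mod 31) gives 725t ≡ 27 (mod 31), and since 12⁻¹ ≡ 13 (mod 31), t ≡ 10. Hence m ≡ 220 + 725·10 = 7470 (mod 22475).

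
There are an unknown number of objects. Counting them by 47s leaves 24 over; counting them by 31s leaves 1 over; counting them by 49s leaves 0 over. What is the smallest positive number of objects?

32830

From N ≡ 24 (mod 47) write N = 24 + 47t. Substituting into N ≡ 1 (mod 31) gives 47t ≡ 8 (mod 31), and since 16⁻¹ ≡ 2 (mod 31), t ≡ 16. Hence N ≡ 24 + 47·16 = 776 (mod 1457).
From N ≡ 776 (mod 1457) write N = 776 + 1457t. Substituting into N ≡ 0 (mod 49) gives 1457t ≡ 8 (mod 49), and since 36⁻¹ ≡ 15 (mod 49), t ≡ 22. Hence N ≡ 776 + 1457·22 = 32830 (mod 71393).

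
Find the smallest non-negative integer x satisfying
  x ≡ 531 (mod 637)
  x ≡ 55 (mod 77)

2442

Combine the congruences pairwise.
gcd(637, 77) = 7 and 7 | (55 − 531), so the pair is consistent; merging gives x ≡ 2442 (mod 7007), where 7007 = lcm(637, 77).
The solution is unique modulo lcm(637, 77) = 7007.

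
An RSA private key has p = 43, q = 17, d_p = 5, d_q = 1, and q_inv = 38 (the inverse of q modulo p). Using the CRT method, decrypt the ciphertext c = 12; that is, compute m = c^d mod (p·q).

335

m₁ = c^(d_p) mod p: c ≡ 12 (mod 43), and 12^5 mod 43 = 34.
m₂ = c^(d_q) mod q: c ≡ 12 (mod 17), and 12^1 mod 17 = 12.
h = q_inv·(m₁ − m₂) mod p = 38·(34 − 12) mod 43 = 19.
m = m₂ + h·q = 12 + 19·17 = 335.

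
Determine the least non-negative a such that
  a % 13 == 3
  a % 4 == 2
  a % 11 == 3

The moduli are pairwise coprime; N = 13·4·11 = 572.
N/13 = 44; 44 ≡ 5 (mod 13); 5·8 ≡ 1, so inverse 8.
N/4 = 143; 143 ≡ 3 (mod 4); 3·3 ≡ 1, so inverse 3.
N/11 = 52; 52 ≡ 8 (mod 11); 8·7 ≡ 1, so inverse 7.
a ≡ 3·44·8 + 2·143·3 + 3·52·7 = 3006.
3006 mod 572 = 146.

146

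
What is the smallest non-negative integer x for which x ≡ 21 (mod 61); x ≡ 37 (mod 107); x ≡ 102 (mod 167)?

The moduli are pairwise coprime; N = 61·107·167 = 1090009.
N/61 = 17869; 17869 ≡ 57 (mod 61); 57·15 ≡ 1, so inverse 15.
N/107 = 10187; 10187 ≡ 22 (mod 107); 22·73 ≡ 1, so inverse 73.
N/167 = 6527; 6527 ≡ 14 (mod 167); 14·12 ≡ 1, so inverse 12.
x ≡ 21·17869·15 + 37·10187·73 + 102·6527·12 = 41132870.
41132870 mod 1090009 = 802537.

802537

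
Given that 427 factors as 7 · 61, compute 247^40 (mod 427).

184

Mod 7: 247 ≡ 2; by Fermat, exponent reduces to 40 mod 6 = 4; 2^4 ≡ 2 (mod 7).
Mod 61: 247 ≡ 3; 3^40 ≡ 1 (mod 61).
Combine by CRT: x ≡ 2 (mod 7), x ≡ 1 (mod 61) ⇒ x ≡ 184 (mod 427).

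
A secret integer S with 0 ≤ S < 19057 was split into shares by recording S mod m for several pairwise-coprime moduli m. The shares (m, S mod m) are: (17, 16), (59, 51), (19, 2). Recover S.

18223

From S ≡ 16 (mod 17) write S = 16 + 17t. Substituting into S ≡ 51 (mod 59) gives 17t ≡ 35 (mod 59), and since 17⁻¹ ≡ 7 (mod 59), t ≡ 9. Hence S ≡ 16 + 17·9 = 169 (mod 1003).
From S ≡ 169 (mod 1003) write S = 169 + 1003t. Substituting into S ≡ 2 (mod 19) gives 1003t ≡ 4 (mod 19), and since 15⁻¹ ≡ 14 (mod 19), t ≡ 18. Hence S ≡ 169 + 1003·18 = 18223 (mod 19057).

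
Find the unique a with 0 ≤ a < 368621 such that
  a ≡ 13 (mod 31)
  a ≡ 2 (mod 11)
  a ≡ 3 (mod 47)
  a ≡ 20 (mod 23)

322940

The moduli are pairwise coprime; N = 31·11·47·23 = 368621.
N/31 = 11891; 11891 ≡ 18 (mod 31); 18·19 ≡ 1, so inverse 19.
N/11 = 33511; 33511 ≡ 5 (mod 11); 5·9 ≡ 1, so inverse 9.
N/47 = 7843; 7843 ≡ 41 (mod 47); 41·39 ≡ 1, so inverse 39.
N/23 = 16027; 16027 ≡ 19 (mod 23); 19·17 ≡ 1, so inverse 17.
a ≡ 13·11891·19 + 2·33511·9 + 3·7843·39 + 20·16027·17 = 9907086.
9907086 mod 368621 = 322940.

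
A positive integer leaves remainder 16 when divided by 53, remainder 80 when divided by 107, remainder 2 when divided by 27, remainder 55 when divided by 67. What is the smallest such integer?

106652

The moduli are pairwise coprime; N = 53·107·27·67 = 10258839.
N/53 = 193563; 193563 ≡ 7 (mod 53); 7·38 ≡ 1, so inverse 38.
N/107 = 95877; 95877 ≡ 5 (mod 107); 5·43 ≡ 1, so inverse 43.
N/27 = 379957; 379957 ≡ 13 (mod 27); 13·25 ≡ 1, so inverse 25.
N/67 = 153117; 153117 ≡ 22 (mod 67); 22·64 ≡ 1, so inverse 64.
x ≡ 16·193563·38 + 80·95877·43 + 2·379957·25 + 55·153117·64 = 1005472874.
1005472874 mod 10258839 = 106652.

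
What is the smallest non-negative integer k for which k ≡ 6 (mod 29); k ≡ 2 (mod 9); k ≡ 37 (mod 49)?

6995

From k ≡ 6 (mod 29) write k = 6 + 29t. Substituting into k ≡ 2 (mod 9) gives 29t ≡ 5 (mod 9), and since 2⁻¹ ≡ 5 (mod 9), t ≡ 7. Hence k ≡ 6 + 29·7 = 209 (mod 261).
From k ≡ 209 (mod 261) write k = 209 + 261t. Substituting into k ≡ 37 (mod 49) gives 261t ≡ 24 (mod 49), and since 16⁻¹ ≡ 46 (mod 49), t ≡ 26. Hence k ≡ 209 + 261·26 = 6995 (mod 12789).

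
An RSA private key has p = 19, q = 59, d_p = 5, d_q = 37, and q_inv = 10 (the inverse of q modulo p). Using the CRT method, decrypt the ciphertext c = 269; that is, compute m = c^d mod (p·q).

680

m₁ = c^(d_p) mod p: c ≡ 3 (mod 19), and 3^5 mod 19 = 15.
m₂ = c^(d_q) mod q: c ≡ 33 (mod 59), and 33^37 mod 59 = 31.
h = q_inv·(m₁ − m₂) mod p = 10·(15 − 31) mod 19 = 11.
m = m₂ + h·q = 31 + 11·59 = 680.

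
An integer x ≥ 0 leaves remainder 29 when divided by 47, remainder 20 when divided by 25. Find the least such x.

170

From x ≡ 29 (mod 47) write x = 29 + 47t. Substituting into x ≡ 20 (mod 25) gives 47t ≡ 16 (mod 25), and since 22⁻¹ ≡ 8 (mod 25), t ≡ 3. Hence x ≡ 29 + 47·3 = 170 (mod 1175).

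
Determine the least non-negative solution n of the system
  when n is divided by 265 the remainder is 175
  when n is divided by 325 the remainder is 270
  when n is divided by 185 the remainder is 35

Combine the congruences pairwise.
gcd(265, 325) = 5 and 5 | (270 − 175), so the pair is consistent; merging gives n ≡ 15545 (mod 17225), where 17225 = lcm(265, 325).
gcd(17225, 185) = 5 and 5 | (35 − 15545), so the pair is consistent; merging gives n ≡ 360045 (mod 637325), where 637325 = lcm(17225, 185).
The solution is unique modulo lcm(265, 325, 185) = 637325.

360045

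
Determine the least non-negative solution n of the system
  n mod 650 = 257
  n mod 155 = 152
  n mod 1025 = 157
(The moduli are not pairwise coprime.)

gcd(650, 155) = 5 and 5 | (152 − 257), so the pair is consistent; merging gives n ≡ 8057 (mod 20150), where 20150 = lcm(650, 155).
gcd(20150, 1025) = 25 and 25 | (157 − 8057), so the pair is consistent; merging gives n ≡ 108807 (mod 826150), where 826150 = lcm(20150, 1025).
The solution is unique modulo lcm(650, 155, 1025) = 826150.

108807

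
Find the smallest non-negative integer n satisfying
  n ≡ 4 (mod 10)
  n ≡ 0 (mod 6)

gcd(10, 6) = 2 and 2 | (0 − 4), so the pair is consistent; merging gives n ≡ 24 (mod 30), where 30 = lcm(10, 6).
The solution is unique modulo lcm(10, 6) = 30.

24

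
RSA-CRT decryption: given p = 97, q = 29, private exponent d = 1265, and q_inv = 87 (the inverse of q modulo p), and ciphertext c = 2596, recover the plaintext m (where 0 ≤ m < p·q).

126

d_p = d mod (p−1) = 1265 mod 96 = 17; d_q = d mod (q−1) = 5.
m₁ = c^(d_p) mod p: c ≡ 74 (mod 97), and 74^17 mod 97 = 29.
m₂ = c^(d_q) mod q: c ≡ 15 (mod 29), and 15^5 mod 29 = 10.
h = q_inv·(m₁ − m₂) mod p = 87·(29 − 10) mod 97 = 4.
m = m₂ + h·q = 10 + 4·29 = 126.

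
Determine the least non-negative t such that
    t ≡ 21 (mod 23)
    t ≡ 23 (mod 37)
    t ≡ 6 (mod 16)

From t ≡ 21 (mod 23) write t = 21 + 23s. Substituting into t ≡ 23 (mod 37) gives 23s ≡ 2 (mod 37), and since 23⁻¹ ≡ 29 (mod 37), s ≡ 21. Hence t ≡ 21 + 23·21 = 504 (mod 851).
From t ≡ 504 (mod 851) write t = 504 + 851s. Substituting into t ≡ 6 (mod 16) gives 851s ≡ 14 (mod 16), and since 3⁻¹ ≡ 11 (mod 16), s ≡ 10. Hence t ≡ 504 + 851·10 = 9014 (mod 13616).

9014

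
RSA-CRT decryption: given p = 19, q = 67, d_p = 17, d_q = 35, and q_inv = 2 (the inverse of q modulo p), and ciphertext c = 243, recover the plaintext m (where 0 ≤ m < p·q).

983

m₁ = c^(d_p) mod p: c ≡ 15 (mod 19), and 15^17 mod 19 = 14.
m₂ = c^(d_q) mod q: c ≡ 42 (mod 67), and 42^35 mod 67 = 45.
h = q_inv·(m₁ − m₂) mod p = 2·(14 − 45) mod 19 = 14.
m = m₂ + h·q = 45 + 14·67 = 983.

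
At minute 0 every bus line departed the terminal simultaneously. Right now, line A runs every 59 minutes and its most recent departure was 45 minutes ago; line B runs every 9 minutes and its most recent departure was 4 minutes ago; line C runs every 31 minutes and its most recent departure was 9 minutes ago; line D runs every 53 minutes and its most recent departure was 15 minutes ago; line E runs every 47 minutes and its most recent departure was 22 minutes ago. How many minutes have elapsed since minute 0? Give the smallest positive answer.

26188375

The moduli are pairwise coprime; N = 59·9·31·53·47 = 41004351.
N/59 = 694989; 694989 ≡ 28 (mod 59); 28·19 ≡ 1, so inverse 19.
N/9 = 4556039; 4556039 ≡ 5 (mod 9); 5·2 ≡ 1, so inverse 2.
N/31 = 1322721; 1322721 ≡ 13 (mod 31); 13·12 ≡ 1, so inverse 12.
N/53 = 773667; 773667 ≡ 26 (mod 53); 26·51 ≡ 1, so inverse 51.
N/47 = 872433; 872433 ≡ 19 (mod 47); 19·5 ≡ 1, so inverse 5.
t ≡ 45·694989·19 + 4·4556039·2 + 9·1322721·12 + 15·773667·51 + 22·872433·5 = 1461340660.
1461340660 mod 41004351 = 26188375.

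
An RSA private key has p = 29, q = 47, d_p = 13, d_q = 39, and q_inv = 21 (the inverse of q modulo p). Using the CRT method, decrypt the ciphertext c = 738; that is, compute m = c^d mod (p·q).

m₁ = c^(d_p) mod p: c ≡ 13 (mod 29), and 13^13 mod 29 = 9.
m₂ = c^(d_q) mod q: c ≡ 33 (mod 47), and 33^39 mod 47 = 45.
h = q_inv·(m₁ − m₂) mod p = 21·(9 − 45) mod 29 = 27.
m = m₂ + h·q = 45 + 27·47 = 1314.

1314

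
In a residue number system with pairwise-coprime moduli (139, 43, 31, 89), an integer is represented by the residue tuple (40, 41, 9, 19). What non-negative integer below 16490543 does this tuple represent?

4920918

The moduli are pairwise coprime; N = 139·43·31·89 = 16490543.
N/139 = 118637; 118637 ≡ 70 (mod 139); 70·2 ≡ 1, so inverse 2.
N/43 = 383501; 383501 ≡ 27 (mod 43); 27·8 ≡ 1, so inverse 8.
N/31 = 531953; 531953 ≡ 24 (mod 31); 24·22 ≡ 1, so inverse 22.
N/89 = 185287; 185287 ≡ 78 (mod 89); 78·8 ≡ 1, so inverse 8.
x ≡ 40·118637·2 + 41·383501·8 + 9·531953·22 + 19·185287·8 = 268769606.
268769606 mod 16490543 = 4920918.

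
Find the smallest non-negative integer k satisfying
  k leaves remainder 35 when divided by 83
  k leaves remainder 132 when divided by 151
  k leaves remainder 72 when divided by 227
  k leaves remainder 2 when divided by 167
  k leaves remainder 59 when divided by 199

From k ≡ 35 (mod 83) write k = 35 + 83t. Substituting into k ≡ 132 (mod 151) gives 83t ≡ 97 (mod 151), and since 83⁻¹ ≡ 131 (mod 151), t ≡ 23. Hence k ≡ 35 + 83·23 = 1944 (mod 12533).
From k ≡ 1944 (mod 12533) write k = 1944 + 12533t. Substituting into k ≡ 72 (mod 227) gives 12533t ≡ 171 (mod 227), and since 48⁻¹ ≡ 175 (mod 227), t ≡ 188. Hence k ≡ 1944 + 12533·188 = 2358148 (mod 2844991).
From k ≡ 2358148 (mod 2844991) write k = 2358148 + 2844991t. Substituting into k ≡ 2 (mod 167) gives 2844991t ≡ 61 (mod 167), and since 146⁻¹ ≡ 159 (mod 167), t ≡ 13. Hence k ≡ 2358148 + 2844991·13 = 39343031 (mod 475113497).
From k ≡ 39343031 (mod 475113497) write k = 39343031 + 475113497t. Substituting into k ≡ 59 (mod 199) gives 475113497t ≡ 124 (mod 199), and since 2⁻¹ ≡ 100 (mod 199), t ≡ 62. Hence k ≡ 39343031 + 475113497·62 = 29496379845 (mod 94547585903).

29496379845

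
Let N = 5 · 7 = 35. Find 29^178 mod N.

1

Mod 5: 29 ≡ 4; by Fermat, exponent reduces to 178 mod 4 = 2; 4^2 ≡ 1 (mod 5).
Mod 7: 29 ≡ 1; by Fermat, exponent reduces to 178 mod 6 = 4; 1^4 ≡ 1 (mod 7).
Combine by CRT: x ≡ 1 (mod 5), x ≡ 1 (mod 7) ⇒ x ≡ 1 (mod 35).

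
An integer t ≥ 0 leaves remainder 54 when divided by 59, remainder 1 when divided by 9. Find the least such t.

172

Combine the congruences pairwise.
From t ≡ 54 (mod 59) write t = 54 + 59s. Substituting into t ≡ 1 (mod 9) gives 59s ≡ 1 (mod 9), and since 5⁻¹ ≡ 2 (mod 9), s ≡ 2. Hence t ≡ 54 + 59·2 = 172 (mod 531).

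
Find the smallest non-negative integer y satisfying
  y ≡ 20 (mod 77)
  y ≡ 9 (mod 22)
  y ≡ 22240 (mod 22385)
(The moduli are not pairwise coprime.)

223705

gcd(77, 22) = 11 and 11 | (9 − 20), so the pair is consistent; merging gives y ≡ 97 (mod 154), where 154 = lcm(77, 22).
gcd(154, 22385) = 11 and 11 | (22240 − 97), so the pair is consistent; merging gives y ≡ 223705 (mod 313390), where 313390 = lcm(154, 22385).
The solution is unique modulo lcm(77, 22, 22385) = 313390.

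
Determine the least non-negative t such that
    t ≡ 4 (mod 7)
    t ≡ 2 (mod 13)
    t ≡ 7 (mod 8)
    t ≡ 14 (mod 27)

The moduli are pairwise coprime; N = 7·13·8·27 = 19656.
N/7 = 2808; 2808 ≡ 1 (mod 7), inverse 1.
N/13 = 1512; 1512 ≡ 4 (mod 13); 4·10 ≡ 1, so inverse 10.
N/8 = 2457; 2457 ≡ 1 (mod 8), inverse 1.
N/27 = 728; 728 ≡ 26 (mod 27); 26·26 ≡ 1, so inverse 26.
t ≡ 4·2808·1 + 2·1512·10 + 7·2457·1 + 14·728·26 = 323663.
323663 mod 19656 = 9167.

9167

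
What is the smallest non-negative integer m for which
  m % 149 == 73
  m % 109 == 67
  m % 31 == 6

From m ≡ 73 (mod 149) write m = 73 + 149t. Substituting into m ≡ 67 (mod 109) gives 149t ≡ 103 (mod 109), and since 40⁻¹ ≡ 30 (mod 109), t ≡ 38. Hence m ≡ 73 + 149·38 = 5735 (mod 16241).
From m ≡ 5735 (mod 16241) write m = 5735 + 16241t. Substituting into m ≡ 6 (mod 31) gives 16241t ≡ 6 (mod 31), and since 28⁻¹ ≡ 10 (mod 31), t ≡ 29. Hence m ≡ 5735 + 16241·29 = 476724 (mod 503471).

476724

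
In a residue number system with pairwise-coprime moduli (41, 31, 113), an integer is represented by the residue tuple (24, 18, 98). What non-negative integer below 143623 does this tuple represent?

The moduli are pairwise coprime; N = 41·31·113 = 143623.
N/41 = 3503; 3503 ≡ 18 (mod 41); 18·16 ≡ 1, so inverse 16.
N/31 = 4633; 4633 ≡ 14 (mod 31); 14·20 ≡ 1, so inverse 20.
N/113 = 1271; 1271 ≡ 28 (mod 113); 28·109 ≡ 1, so inverse 109.
x ≡ 24·3503·16 + 18·4633·20 + 98·1271·109 = 16589854.
16589854 mod 143623 = 73209.

73209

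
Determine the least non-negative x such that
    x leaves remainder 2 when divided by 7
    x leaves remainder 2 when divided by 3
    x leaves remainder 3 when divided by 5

23

From x ≡ 2 (mod 7) write x = 2 + 7t. Substituting into x ≡ 2 (mod 3) gives 7t ≡ 0 (mod 3), and since 1⁻¹ ≡ 1 (mod 3), t ≡ 0. Hence x ≡ 2 + 7·0 = 2 (mod 21).
From x ≡ 2 (mod 21) write x = 2 + 21t. Substituting into x ≡ 3 (mod 5) gives 21t ≡ 1 (mod 5), and since 1⁻¹ ≡ 1 (mod 5), t ≡ 1. Hence x ≡ 2 + 21·1 = 23 (mod 105).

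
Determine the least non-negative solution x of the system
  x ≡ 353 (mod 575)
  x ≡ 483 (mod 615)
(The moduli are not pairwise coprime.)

Combine the congruences pairwise.
gcd(575, 615) = 5 and 5 | (483 − 353), so the pair is consistent; merging gives x ≡ 51528 (mod 70725), where 70725 = lcm(575, 615).
The solution is unique modulo lcm(575, 615) = 70725.

51528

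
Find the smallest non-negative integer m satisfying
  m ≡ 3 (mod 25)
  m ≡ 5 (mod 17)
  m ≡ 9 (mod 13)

2453

From m ≡ 3 (mod 25) write m = 3 + 25t. Substituting into m ≡ 5 (mod 17) gives 25t ≡ 2 (mod 17), and since 8⁻¹ ≡ 15 (mod 17), t ≡ 13. Hence m ≡ 3 + 25·13 = 328 (mod 425).
From m ≡ 328 (mod 425) write m = 328 + 425t. Substituting into m ≡ 9 (mod 13) gives 425t ≡ 6 (mod 13), and since 9⁻¹ ≡ 3 (mod 13), t ≡ 5. Hence m ≡ 328 + 425·5 = 2453 (mod 5525).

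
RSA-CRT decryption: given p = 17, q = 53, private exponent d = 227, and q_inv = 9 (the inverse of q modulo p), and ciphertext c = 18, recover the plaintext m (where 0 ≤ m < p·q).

d_p = d mod (p−1) = 227 mod 16 = 3; d_q = d mod (q−1) = 19.
m₁ = c^(d_p) mod p: c ≡ 1 (mod 17), and 1^3 mod 17 = 1.
m₂ = c^(d_q) mod q: c ≡ 18 (mod 53), and 18^19 mod 53 = 39.
h = q_inv·(m₁ − m₂) mod p = 9·(1 − 39) mod 17 = 15.
m = m₂ + h·q = 39 + 15·53 = 834.

834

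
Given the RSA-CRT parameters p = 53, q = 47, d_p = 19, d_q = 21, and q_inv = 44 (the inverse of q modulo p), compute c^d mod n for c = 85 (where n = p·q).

m₁ = c^(d_p) mod p: c ≡ 32 (mod 53), and 32^19 mod 53 = 50.
m₂ = c^(d_q) mod q: c ≡ 38 (mod 47), and 38^21 mod 47 = 29.
h = q_inv·(m₁ − m₂) mod p = 44·(50 − 29) mod 53 = 23.
m = m₂ + h·q = 29 + 23·47 = 1110.

1110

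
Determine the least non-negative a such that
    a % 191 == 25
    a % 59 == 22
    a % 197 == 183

The moduli are pairwise coprime; N = 191·59·197 = 2219993.
N/191 = 11623; 11623 ≡ 163 (mod 191); 163·75 ≡ 1, so inverse 75.
N/59 = 37627; 37627 ≡ 44 (mod 59); 44·55 ≡ 1, so inverse 55.
N/197 = 11269; 11269 ≡ 40 (mod 197); 40·133 ≡ 1, so inverse 133.
a ≡ 25·11623·75 + 22·37627·55 + 183·11269·133 = 341597986.
341597986 mod 2219993 = 1939057.

1939057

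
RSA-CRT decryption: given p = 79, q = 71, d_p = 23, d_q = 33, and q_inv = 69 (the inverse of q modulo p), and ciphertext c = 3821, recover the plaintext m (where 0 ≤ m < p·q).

3671

m₁ = c^(d_p) mod p: c ≡ 29 (mod 79), and 29^23 mod 79 = 37.
m₂ = c^(d_q) mod q: c ≡ 58 (mod 71), and 58^33 mod 71 = 50.
h = q_inv·(m₁ − m₂) mod p = 69·(37 − 50) mod 79 = 51.
m = m₂ + h·q = 50 + 51·71 = 3671.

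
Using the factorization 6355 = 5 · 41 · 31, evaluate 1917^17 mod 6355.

Mod 5: 1917 ≡ 2; by Fermat, exponent reduces to 17 mod 4 = 1; 2^1 ≡ 2 (mod 5).
Mod 41: 1917 ≡ 31; 31^17 ≡ 23 (mod 41).
Mod 31: 1917 ≡ 26; 26^17 ≡ 6 (mod 31).
Combine by CRT: x ≡ 2 (mod 5), x ≡ 23 (mod 41), x ≡ 6 (mod 31) ⇒ x ≡ 5927 (mod 6355).

5927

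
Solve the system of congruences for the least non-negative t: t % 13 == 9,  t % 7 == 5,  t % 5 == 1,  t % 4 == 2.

1426

Combine the congruences pairwise.
From t ≡ 9 (mod 13) write t = 9 + 13s. Substituting into t ≡ 5 (mod 7) gives 13s ≡ 3 (mod 7), and since 6⁻¹ ≡ 6 (mod 7), s ≡ 4. Hence t ≡ 9 + 13·4 = 61 (mod 91).
From t ≡ 61 (mod 91) write t = 61 + 91s. Substituting into t ≡ 1 (mod 5) gives 91s ≡ 0 (mod 5), and since 1⁻¹ ≡ 1 (mod 5), s ≡ 0. Hence t ≡ 61 + 91·0 = 61 (mod 455).
From t ≡ 61 (mod 455) write t = 61 + 455s. Substituting into t ≡ 2 (mod 4) gives 455s ≡ 1 (mod 4), and since 3⁻¹ ≡ 3 (mod 4), s ≡ 3. Hence t ≡ 61 + 455·3 = 1426 (mod 1820).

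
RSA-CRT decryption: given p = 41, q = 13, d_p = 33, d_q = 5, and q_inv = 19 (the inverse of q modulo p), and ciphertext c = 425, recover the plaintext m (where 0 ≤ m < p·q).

m₁ = c^(d_p) mod p: c ≡ 15 (mod 41), and 15^33 mod 41 = 35.
m₂ = c^(d_q) mod q: c ≡ 9 (mod 13), and 9^5 mod 13 = 3.
h = q_inv·(m₁ − m₂) mod p = 19·(35 − 3) mod 41 = 34.
m = m₂ + h·q = 3 + 34·13 = 445.

445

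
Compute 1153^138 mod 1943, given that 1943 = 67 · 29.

277

Mod 67: 1153 ≡ 14; by Fermat, exponent reduces to 138 mod 66 = 6; 14^6 ≡ 9 (mod 67).
Mod 29: 1153 ≡ 22; by Fermat, exponent reduces to 138 mod 28 = 26; 22^26 ≡ 16 (mod 29).
Combine by CRT: x ≡ 9 (mod 67), x ≡ 16 (mod 29) ⇒ x ≡ 277 (mod 1943).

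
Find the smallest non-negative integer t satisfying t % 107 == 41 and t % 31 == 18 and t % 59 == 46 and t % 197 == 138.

8581655

Combine the congruences pairwise.
From t ≡ 41 (mod 107) write t = 41 + 107s. Substituting into t ≡ 18 (mod 31) gives 107s ≡ 8 (mod 31), and since 14⁻¹ ≡ 20 (mod 31), s ≡ 5. Hence t ≡ 41 + 107·5 = 576 (mod 3317).
From t ≡ 576 (mod 3317) write t = 576 + 3317s. Substituting into t ≡ 46 (mod 59) gives 3317s ≡ 1 (mod 59), and since 13⁻¹ ≡ 50 (mod 59), s ≡ 50. Hence t ≡ 576 + 3317·50 = 166426 (mod 195703).
From t ≡ 166426 (mod 195703) write t = 166426 + 195703s. Substituting into t ≡ 138 (mod 197) gives 195703s ≡ 177 (mod 197), and since 82⁻¹ ≡ 185 (mod 197), s ≡ 43. Hence t ≡ 166426 + 195703·43 = 8581655 (mod 38553491).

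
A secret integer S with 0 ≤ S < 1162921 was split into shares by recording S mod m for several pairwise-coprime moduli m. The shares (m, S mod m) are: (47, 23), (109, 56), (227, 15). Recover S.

853308

From S ≡ 23 (mod 47) write S = 23 + 47t. Substituting into S ≡ 56 (mod 109) gives 47t ≡ 33 (mod 109), and since 47⁻¹ ≡ 58 (mod 109), t ≡ 61. Hence S ≡ 23 + 47·61 = 2890 (mod 5123).
From S ≡ 2890 (mod 5123) write S = 2890 + 5123t. Substituting into S ≡ 15 (mod 227) gives 5123t ≡ 76 (mod 227), and since 129⁻¹ ≡ 44 (mod 227), t ≡ 166. Hence S ≡ 2890 + 5123·166 = 853308 (mod 1162921).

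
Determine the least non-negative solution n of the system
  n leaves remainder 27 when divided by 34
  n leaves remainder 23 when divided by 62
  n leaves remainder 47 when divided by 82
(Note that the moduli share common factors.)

18251

gcd(34, 62) = 2 and 2 | (23 − 27), so the pair is consistent; merging gives n ≡ 333 (mod 1054), where 1054 = lcm(34, 62).
gcd(1054, 82) = 2 and 2 | (47 − 333), so the pair is consistent; merging gives n ≡ 18251 (mod 43214), where 43214 = lcm(1054, 82).
The solution is unique modulo lcm(34, 62, 82) = 43214.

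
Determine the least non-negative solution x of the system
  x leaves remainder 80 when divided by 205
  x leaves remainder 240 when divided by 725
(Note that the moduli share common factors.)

gcd(205, 725) = 5 and 5 | (240 − 80), so the pair is consistent; merging gives x ≡ 4590 (mod 29725), where 29725 = lcm(205, 725).
The solution is unique modulo lcm(205, 725) = 29725.

4590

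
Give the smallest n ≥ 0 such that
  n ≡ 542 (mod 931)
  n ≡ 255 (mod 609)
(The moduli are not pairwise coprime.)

gcd(931, 609) = 7 and 7 | (255 − 542), so the pair is consistent; merging gives n ≡ 1473 (mod 80997), where 80997 = lcm(931, 609).
The solution is unique modulo lcm(931, 609) = 80997.

1473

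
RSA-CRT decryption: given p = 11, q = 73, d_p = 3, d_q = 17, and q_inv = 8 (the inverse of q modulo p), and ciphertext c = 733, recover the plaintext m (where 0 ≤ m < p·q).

24

m₁ = c^(d_p) mod p: c ≡ 7 (mod 11), and 7^3 mod 11 = 2.
m₂ = c^(d_q) mod q: c ≡ 3 (mod 73), and 3^17 mod 73 = 24.
h = q_inv·(m₁ − m₂) mod p = 8·(2 − 24) mod 11 = 0.
m = m₂ + h·q = 24 + 0·73 = 24.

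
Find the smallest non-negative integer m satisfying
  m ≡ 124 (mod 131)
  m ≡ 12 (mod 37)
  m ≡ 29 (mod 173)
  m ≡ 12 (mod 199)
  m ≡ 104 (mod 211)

34766414611

From m ≡ 124 (mod 131) write m = 124 + 131t. Substituting into m ≡ 12 (mod 37) gives 131t ≡ 36 (mod 37), and since 20⁻¹ ≡ 13 (mod 37), t ≡ 24. Hence m ≡ 124 + 131·24 = 3268 (mod 4847).
From m ≡ 3268 (mod 4847) write m = 3268 + 4847t. Substituting into m ≡ 29 (mod 173) gives 4847t ≡ 48 (mod 173), and since 3⁻¹ ≡ 58 (mod 173), t ≡ 16. Hence m ≡ 3268 + 4847·16 = 80820 (mod 838531).
From m ≡ 80820 (mod 838531) write m = 80820 + 838531t. Substituting into m ≡ 12 (mod 199) gives 838531t ≡ 185 (mod 199), and since 144⁻¹ ≡ 123 (mod 199), t ≡ 69. Hence m ≡ 80820 + 838531·69 = 57939459 (mod 166867669).
From m ≡ 57939459 (mod 166867669) write m = 57939459 + 166867669t. Substituting into m ≡ 104 (mod 211) gives 166867669t ≡ 190 (mod 211), and since 7⁻¹ ≡ 181 (mod 211), t ≡ 208. Hence m ≡ 57939459 + 166867669·208 = 34766414611 (mod 35209078159).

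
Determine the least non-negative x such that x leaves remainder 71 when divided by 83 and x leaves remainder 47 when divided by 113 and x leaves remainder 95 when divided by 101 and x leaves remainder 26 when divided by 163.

The moduli are pairwise coprime; N = 83·113·101·163 = 154406477.
N/83 = 1860319; 1860319 ≡ 40 (mod 83); 40·27 ≡ 1, so inverse 27.
N/113 = 1366429; 1366429 ≡ 33 (mod 113); 33·24 ≡ 1, so inverse 24.
N/101 = 1528777; 1528777 ≡ 41 (mod 101); 41·69 ≡ 1, so inverse 69.
N/163 = 947279; 947279 ≡ 86 (mod 163); 86·127 ≡ 1, so inverse 127.
x ≡ 71·1860319·27 + 47·1366429·24 + 95·1528777·69 + 26·947279·127 = 18256611928.
18256611928 mod 154406477 = 36647642.

36647642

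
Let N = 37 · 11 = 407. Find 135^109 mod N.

246

Mod 37: 135 ≡ 24; by Fermat, exponent reduces to 109 mod 36 = 1; 24^1 ≡ 24 (mod 37).
Mod 11: 135 ≡ 3; by Fermat, exponent reduces to 109 mod 10 = 9; 3^9 ≡ 4 (mod 11).
Combine by CRT: x ≡ 24 (mod 37), x ≡ 4 (mod 11) ⇒ x ≡ 246 (mod 407).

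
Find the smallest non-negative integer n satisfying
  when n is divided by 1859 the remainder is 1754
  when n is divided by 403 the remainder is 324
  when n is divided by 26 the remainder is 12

gcd(1859, 403) = 13 and 13 | (324 − 1754), so the pair is consistent; merging gives n ≡ 9190 (mod 57629), where 57629 = lcm(1859, 403).
gcd(57629, 26) = 13 and 13 | (12 − 9190), so the pair is consistent; merging gives n ≡ 9190 (mod 115258), where 115258 = lcm(57629, 26).
The solution is unique modulo lcm(1859, 403, 26) = 115258.

9190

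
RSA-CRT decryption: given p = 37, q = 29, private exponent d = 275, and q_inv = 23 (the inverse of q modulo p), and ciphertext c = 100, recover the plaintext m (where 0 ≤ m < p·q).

d_p = d mod (p−1) = 275 mod 36 = 23; d_q = d mod (q−1) = 23.
m₁ = c^(d_p) mod p: c ≡ 26 (mod 37), and 26^23 mod 37 = 10.
m₂ = c^(d_q) mod q: c ≡ 13 (mod 29), and 13^23 mod 29 = 5.
h = q_inv·(m₁ − m₂) mod p = 23·(10 − 5) mod 37 = 4.
m = m₂ + h·q = 5 + 4·29 = 121.

121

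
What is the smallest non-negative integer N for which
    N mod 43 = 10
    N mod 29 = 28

From N ≡ 10 (mod 43) write N = 10 + 43t. Substituting into N ≡ 28 (mod 29) gives 43t ≡ 18 (mod 29), and since 14⁻¹ ≡ 27 (mod 29), t ≡ 22. Hence N ≡ 10 + 43·22 = 956 (mod 1247).

956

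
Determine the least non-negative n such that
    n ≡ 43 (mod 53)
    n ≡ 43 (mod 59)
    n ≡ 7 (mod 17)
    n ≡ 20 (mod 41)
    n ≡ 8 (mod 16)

5587992

Combine the congruences pairwise.
From n ≡ 43 (mod 53) write n = 43 + 53t. Substituting into n ≡ 43 (mod 59) gives 53t ≡ 0 (mod 59), and since 53⁻¹ ≡ 49 (mod 59), t ≡ 0. Hence n ≡ 43 + 53·0 = 43 (mod 3127).
From n ≡ 43 (mod 3127) write n = 43 + 3127t. Substituting into n ≡ 7 (mod 17) gives 3127t ≡ 15 (mod 17), and since 16⁻¹ ≡ 16 (mod 17), t ≡ 2. Hence n ≡ 43 + 3127·2 = 6297 (mod 53159).
From n ≡ 6297 (mod 53159) write n = 6297 + 53159t. Substituting into n ≡ 20 (mod 41) gives 53159t ≡ 37 (mod 41), and since 23⁻¹ ≡ 25 (mod 41), t ≡ 23. Hence n ≡ 6297 + 53159·23 = 1228954 (mod 2179519).
From n ≡ 1228954 (mod 2179519) write n = 1228954 + 2179519t. Substituting into n ≡ 8 (mod 16) gives 2179519t ≡ 14 (mod 16), and since 15⁻¹ ≡ 15 (mod 16), t ≡ 2. Hence n ≡ 1228954 + 2179519·2 = 5587992 (mod 34872304).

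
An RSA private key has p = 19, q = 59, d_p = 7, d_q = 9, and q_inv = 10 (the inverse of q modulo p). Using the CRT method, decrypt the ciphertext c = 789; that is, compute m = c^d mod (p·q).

889

m₁ = c^(d_p) mod p: c ≡ 10 (mod 19), and 10^7 mod 19 = 15.
m₂ = c^(d_q) mod q: c ≡ 22 (mod 59), and 22^9 mod 59 = 4.
h = q_inv·(m₁ − m₂) mod p = 10·(15 − 4) mod 19 = 15.
m = m₂ + h·q = 4 + 15·59 = 889.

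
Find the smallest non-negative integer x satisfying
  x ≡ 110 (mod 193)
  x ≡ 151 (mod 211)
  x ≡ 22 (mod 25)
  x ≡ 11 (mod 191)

Combine the congruences pairwise.
From x ≡ 110 (mod 193) write x = 110 + 193t. Substituting into x ≡ 151 (mod 211) gives 193t ≡ 41 (mod 211), and since 193⁻¹ ≡ 82 (mod 211), t ≡ 197. Hence x ≡ 110 + 193·197 = 38131 (mod 40723).
From x ≡ 38131 (mod 40723) write x = 38131 + 40723t. Substituting into x ≡ 22 (mod 25) gives 40723t ≡ 16 (mod 25), and since 23⁻¹ ≡ 12 (mod 25), t ≡ 17. Hence x ≡ 38131 + 40723·17 = 730422 (mod 1018075).
From x ≡ 730422 (mod 1018075) write x = 730422 + 1018075t. Substituting into x ≡ 11 (mod 191) gives 1018075t ≡ 164 (mod 191), and since 45⁻¹ ≡ 17 (mod 191), t ≡ 114. Hence x ≡ 730422 + 1018075·114 = 116790972 (mod 194452325).

116790972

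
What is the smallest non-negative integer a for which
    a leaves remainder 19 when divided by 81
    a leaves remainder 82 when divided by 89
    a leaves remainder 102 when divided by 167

330094

Combine the congruences pairwise.
From a ≡ 19 (mod 81) write a = 19 + 81t. Substituting into a ≡ 82 (mod 89) gives 81t ≡ 63 (mod 89), and since 81⁻¹ ≡ 11 (mod 89), t ≡ 70. Hence a ≡ 19 + 81·70 = 5689 (mod 7209).
From a ≡ 5689 (mod 7209) write a = 5689 + 7209t. Substituting into a ≡ 102 (mod 167) gives 7209t ≡ 91 (mod 167), and since 28⁻¹ ≡ 6 (mod 167), t ≡ 45. Hence a ≡ 5689 + 7209·45 = 330094 (mod 1203903).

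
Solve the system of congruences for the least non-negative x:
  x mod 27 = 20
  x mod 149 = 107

2342

Combine the congruences pairwise.
From x ≡ 20 (mod 27) write x = 20 + 27t. Substituting into x ≡ 107 (mod 149) gives 27t ≡ 87 (mod 149), and since 27⁻¹ ≡ 138 (mod 149), t ≡ 86. Hence x ≡ 20 + 27·86 = 2342 (mod 4023).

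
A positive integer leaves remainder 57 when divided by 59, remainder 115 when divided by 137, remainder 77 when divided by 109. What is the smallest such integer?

From t ≡ 57 (mod 59) write t = 57 + 59s. Substituting into t ≡ 115 (mod 137) gives 59s ≡ 58 (mod 137), and since 59⁻¹ ≡ 72 (mod 137), s ≡ 66. Hence t ≡ 57 + 59·66 = 3951 (mod 8083).
From t ≡ 3951 (mod 8083) write t = 3951 + 8083s. Substituting into t ≡ 77 (mod 109) gives 8083s ≡ 50 (mod 109), and since 17⁻¹ ≡ 77 (mod 109), s ≡ 35. Hence t ≡ 3951 + 8083·35 = 286856 (mod 881047).

286856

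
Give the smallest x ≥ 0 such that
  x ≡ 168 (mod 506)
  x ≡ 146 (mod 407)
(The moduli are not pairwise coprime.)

4216

gcd(506, 407) = 11 and 11 | (146 − 168), so the pair is consistent; merging gives x ≡ 4216 (mod 18722), where 18722 = lcm(506, 407).
The solution is unique modulo lcm(506, 407) = 18722.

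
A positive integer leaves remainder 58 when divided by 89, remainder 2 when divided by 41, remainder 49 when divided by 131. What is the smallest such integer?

342352

The moduli are pairwise coprime; N = 89·41·131 = 478019.
N/89 = 5371; 5371 ≡ 31 (mod 89); 31·23 ≡ 1, so inverse 23.
N/41 = 11659; 11659 ≡ 15 (mod 41); 15·11 ≡ 1, so inverse 11.
N/131 = 3649; 3649 ≡ 112 (mod 131); 112·62 ≡ 1, so inverse 62.
x ≡ 58·5371·23 + 2·11659·11 + 49·3649·62 = 18507074.
18507074 mod 478019 = 342352.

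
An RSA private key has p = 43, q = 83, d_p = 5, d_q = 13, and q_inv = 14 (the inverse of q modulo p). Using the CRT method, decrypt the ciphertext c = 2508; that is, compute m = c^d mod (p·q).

2947

m₁ = c^(d_p) mod p: c ≡ 14 (mod 43), and 14^5 mod 43 = 23.
m₂ = c^(d_q) mod q: c ≡ 18 (mod 83), and 18^13 mod 83 = 42.
h = q_inv·(m₁ − m₂) mod p = 14·(23 − 42) mod 43 = 35.
m = m₂ + h·q = 42 + 35·83 = 2947.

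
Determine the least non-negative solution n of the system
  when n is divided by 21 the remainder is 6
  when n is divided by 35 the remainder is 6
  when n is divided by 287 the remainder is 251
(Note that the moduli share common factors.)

1686

gcd(21, 35) = 7 and 7 | (6 − 6), so the pair is consistent; merging gives n ≡ 6 (mod 105), where 105 = lcm(21, 35).
gcd(105, 287) = 7 and 7 | (251 − 6), so the pair is consistent; merging gives n ≡ 1686 (mod 4305), where 4305 = lcm(105, 287).
The solution is unique modulo lcm(21, 35, 287) = 4305.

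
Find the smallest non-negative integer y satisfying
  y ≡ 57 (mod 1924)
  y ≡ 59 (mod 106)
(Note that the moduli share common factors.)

38537

gcd(1924, 106) = 2 and 2 | (59 − 57), so the pair is consistent; merging gives y ≡ 38537 (mod 101972), where 101972 = lcm(1924, 106).
The solution is unique modulo lcm(1924, 106) = 101972.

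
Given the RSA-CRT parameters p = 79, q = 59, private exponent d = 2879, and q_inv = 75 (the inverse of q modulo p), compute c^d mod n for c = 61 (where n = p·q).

4228

d_p = d mod (p−1) = 2879 mod 78 = 71; d_q = d mod (q−1) = 37.
m₁ = c^(d_p) mod p: c ≡ 61 (mod 79), and 61^71 mod 79 = 41.
m₂ = c^(d_q) mod q: c ≡ 2 (mod 59), and 2^37 mod 59 = 39.
h = q_inv·(m₁ − m₂) mod p = 75·(41 − 39) mod 79 = 71.
m = m₂ + h·q = 39 + 71·59 = 4228.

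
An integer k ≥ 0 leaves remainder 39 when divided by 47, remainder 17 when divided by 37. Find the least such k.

979

Combine the congruences pairwise.
From k ≡ 39 (mod 47) write k = 39 + 47t. Substituting into k ≡ 17 (mod 37) gives 47t ≡ 15 (mod 37), and since 10⁻¹ ≡ 26 (mod 37), t ≡ 20. Hence k ≡ 39 + 47·20 = 979 (mod 1739).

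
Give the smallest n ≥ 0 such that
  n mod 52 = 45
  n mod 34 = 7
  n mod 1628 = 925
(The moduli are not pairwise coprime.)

250009

gcd(52, 34) = 2 and 2 | (7 − 45), so the pair is consistent; merging gives n ≡ 721 (mod 884), where 884 = lcm(52, 34).
gcd(884, 1628) = 4 and 4 | (925 − 721), so the pair is consistent; merging gives n ≡ 250009 (mod 359788), where 359788 = lcm(884, 1628).
The solution is unique modulo lcm(52, 34, 1628) = 359788.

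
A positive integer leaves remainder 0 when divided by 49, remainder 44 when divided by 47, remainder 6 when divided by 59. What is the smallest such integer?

The moduli are pairwise coprime; N = 49·47·59 = 135877.
N/49 = 2773; 2773 ≡ 29 (mod 49); 29·22 ≡ 1, so inverse 22.
N/47 = 2891; 2891 ≡ 24 (mod 47); 24·2 ≡ 1, so inverse 2.
N/59 = 2303; 2303 ≡ 2 (mod 59); 2·30 ≡ 1, so inverse 30.
m ≡ 0·2773·22 + 44·2891·2 + 6·2303·30 = 668948.
668948 mod 135877 = 125440.

125440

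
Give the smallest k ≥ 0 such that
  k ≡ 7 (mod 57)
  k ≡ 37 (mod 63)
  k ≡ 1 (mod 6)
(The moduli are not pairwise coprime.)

919

gcd(57, 63) = 3 and 3 | (37 − 7), so the pair is consistent; merging gives k ≡ 919 (mod 1197), where 1197 = lcm(57, 63).
gcd(1197, 6) = 3 and 3 | (1 − 919), so the pair is consistent; merging gives k ≡ 919 (mod 2394), where 2394 = lcm(1197, 6).
The solution is unique modulo lcm(57, 63, 6) = 2394.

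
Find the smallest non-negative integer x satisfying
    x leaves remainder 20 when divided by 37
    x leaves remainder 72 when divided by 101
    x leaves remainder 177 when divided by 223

674752

From x ≡ 20 (mod 37) write x = 20 + 37t. Substituting into x ≡ 72 (mod 101) gives 37t ≡ 52 (mod 101), and since 37⁻¹ ≡ 71 (mod 101), t ≡ 56. Hence x ≡ 20 + 37·56 = 2092 (mod 3737).
From x ≡ 2092 (mod 3737) write x = 2092 + 3737t. Substituting into x ≡ 177 (mod 223) gives 3737t ≡ 92 (mod 223), and since 169⁻¹ ≡ 128 (mod 223), t ≡ 180. Hence x ≡ 2092 + 3737·180 = 674752 (mod 833351).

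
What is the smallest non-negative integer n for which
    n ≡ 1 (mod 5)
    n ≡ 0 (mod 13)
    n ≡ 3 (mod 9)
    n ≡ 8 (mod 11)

The moduli are pairwise coprime; M = 5·13·9·11 = 6435.
M/5 = 1287; 1287 ≡ 2 (mod 5); 2·3 ≡ 1, so inverse 3.
M/13 = 495; 495 ≡ 1 (mod 13), inverse 1.
M/9 = 715; 715 ≡ 4 (mod 9); 4·7 ≡ 1, so inverse 7.
M/11 = 585; 585 ≡ 2 (mod 11); 2·6 ≡ 1, so inverse 6.
n ≡ 1·1287·3 + 0·495·1 + 3·715·7 + 8·585·6 = 46956.
46956 mod 6435 = 1911.

1911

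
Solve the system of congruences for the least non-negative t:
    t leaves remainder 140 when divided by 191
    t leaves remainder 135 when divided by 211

From t ≡ 140 (mod 191) write t = 140 + 191s. Substituting into t ≡ 135 (mod 211) gives 191s ≡ 206 (mod 211), and since 191⁻¹ ≡ 116 (mod 211), s ≡ 53. Hence t ≡ 140 + 191·53 = 10263 (mod 40301).

10263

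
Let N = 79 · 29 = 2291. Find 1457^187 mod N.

1959

Mod 79: 1457 ≡ 35; by Fermat, exponent reduces to 187 mod 78 = 31; 35^31 ≡ 63 (mod 79).
Mod 29: 1457 ≡ 7; by Fermat, exponent reduces to 187 mod 28 = 19; 7^19 ≡ 16 (mod 29).
Combine by CRT: x ≡ 63 (mod 79), x ≡ 16 (mod 29) ⇒ x ≡ 1959 (mod 2291).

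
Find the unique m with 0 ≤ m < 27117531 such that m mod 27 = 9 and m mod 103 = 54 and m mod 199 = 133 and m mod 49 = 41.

4125204

Combine the congruences pairwise.
From m ≡ 9 (mod 27) write m = 9 + 27t. Substituting into m ≡ 54 (mod 103) gives 27t ≡ 45 (mod 103), and since 27⁻¹ ≡ 42 (mod 103), t ≡ 36. Hence m ≡ 9 + 27·36 = 981 (mod 2781).
From m ≡ 981 (mod 2781) write m = 981 + 2781t. Substituting into m ≡ 133 (mod 199) gives 2781t ≡ 147 (mod 199), and since 194⁻¹ ≡ 159 (mod 199), t ≡ 90. Hence m ≡ 981 + 2781·90 = 251271 (mod 553419).
From m ≡ 251271 (mod 553419) write m = 251271 + 553419t. Substituting into m ≡ 41 (mod 49) gives 553419t ≡ 42 (mod 49), and since 13⁻¹ ≡ 34 (mod 49), t ≡ 7. Hence m ≡ 251271 + 553419·7 = 4125204 (mod 27117531).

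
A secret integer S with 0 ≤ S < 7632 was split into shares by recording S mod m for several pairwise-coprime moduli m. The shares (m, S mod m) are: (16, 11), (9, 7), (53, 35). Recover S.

Combine the congruences pairwise.
From S ≡ 11 (mod 16) write S = 11 + 16t. Substituting into S ≡ 7 (mod 9) gives 16t ≡ 5 (mod 9), and since 7⁻¹ ≡ 4 (mod 9), t ≡ 2. Hence S ≡ 11 + 16·2 = 43 (mod 144).
From S ≡ 43 (mod 144) write S = 43 + 144t. Substituting into S ≡ 35 (mod 53) gives 144t ≡ 45 (mod 53), and since 38⁻¹ ≡ 7 (mod 53), t ≡ 50. Hence S ≡ 43 + 144·50 = 7243 (mod 7632).

7243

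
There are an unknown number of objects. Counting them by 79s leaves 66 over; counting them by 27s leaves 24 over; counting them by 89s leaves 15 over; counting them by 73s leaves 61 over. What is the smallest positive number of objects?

8811015

From N ≡ 66 (mod 79) write N = 66 + 79t. Substituting into N ≡ 24 (mod 27) gives 79t ≡ 12 (mod 27), and since 25⁻¹ ≡ 13 (mod 27), t ≡ 21. Hence N ≡ 66 + 79·21 = 1725 (mod 2133).
From N ≡ 1725 (mod 2133) write N = 1725 + 2133t. Substituting into N ≡ 15 (mod 89) gives 2133t ≡ 70 (mod 89), and since 86⁻¹ ≡ 59 (mod 89), t ≡ 36. Hence N ≡ 1725 + 2133·36 = 78513 (mod 189837).
From N ≡ 78513 (mod 189837) write N = 78513 + 189837t. Substituting into N ≡ 61 (mod 73) gives 189837t ≡ 23 (mod 73), and since 37⁻¹ ≡ 2 (mod 73), t ≡ 46. Hence N ≡ 78513 + 189837·46 = 8811015 (mod 13858101).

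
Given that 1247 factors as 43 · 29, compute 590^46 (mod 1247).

440

Mod 43: 590 ≡ 31; by Fermat, exponent reduces to 46 mod 42 = 4; 31^4 ≡ 10 (mod 43).
Mod 29: 590 ≡ 10; by Fermat, exponent reduces to 46 mod 28 = 18; 10^18 ≡ 5 (mod 29).
Combine by CRT: x ≡ 10 (mod 43), x ≡ 5 (mod 29) ⇒ x ≡ 440 (mod 1247).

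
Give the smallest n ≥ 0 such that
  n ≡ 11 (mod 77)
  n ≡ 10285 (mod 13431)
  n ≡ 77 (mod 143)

gcd(77, 13431) = 11 and 11 | (10285 − 11), so the pair is consistent; merging gives n ≡ 90871 (mod 94017), where 94017 = lcm(77, 13431).
gcd(94017, 143) = 11 and 11 | (77 − 90871), so the pair is consistent; merging gives n ≡ 1125058 (mod 1222221), where 1222221 = lcm(94017, 143).
The solution is unique modulo lcm(77, 13431, 143) = 1222221.

1125058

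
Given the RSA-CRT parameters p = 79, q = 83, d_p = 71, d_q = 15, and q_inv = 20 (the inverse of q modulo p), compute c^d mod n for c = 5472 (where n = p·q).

m₁ = c^(d_p) mod p: c ≡ 21 (mod 79), and 21^71 mod 79 = 8.
m₂ = c^(d_q) mod q: c ≡ 77 (mod 83), and 77^15 mod 83 = 63.
h = q_inv·(m₁ − m₂) mod p = 20·(8 − 63) mod 79 = 6.
m = m₂ + h·q = 63 + 6·83 = 561.

561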